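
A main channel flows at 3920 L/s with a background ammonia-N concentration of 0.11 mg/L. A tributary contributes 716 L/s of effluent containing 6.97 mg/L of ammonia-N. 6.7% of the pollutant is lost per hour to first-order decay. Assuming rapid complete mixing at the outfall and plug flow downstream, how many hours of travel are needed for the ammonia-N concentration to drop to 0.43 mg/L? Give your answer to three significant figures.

After mixing, C = (3920·0.1100 + 716.0·6.970) / 4636 = 5422/4636 = 1.169 mg/L.
6.7%/h lost → k = −ln(1 − 0.067) = 0.06935 h⁻¹.
1.169·exp(−k·t) = 0.43 → t = ln(1.169/0.43)/k = 51940 s = 14.43 h.

14.4 h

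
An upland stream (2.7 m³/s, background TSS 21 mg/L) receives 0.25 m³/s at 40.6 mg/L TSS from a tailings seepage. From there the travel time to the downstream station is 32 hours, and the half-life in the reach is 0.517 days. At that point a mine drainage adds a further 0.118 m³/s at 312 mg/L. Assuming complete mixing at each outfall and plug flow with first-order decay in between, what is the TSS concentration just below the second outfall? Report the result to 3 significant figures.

15.6 mg/L

After mixing, C = (2.700·21.00 + 0.2500·40.60) / 2.950 = 66.85/2.950 = 22.66 mg/L; combined flow 2.950 m³/s.
Half-life 0.517 d → k = ln 2 / 0.517 = 1.341 d⁻¹.
After decay, C = 22.66 × e^(−kt) = 22.66 × 0.1674 = 3.793 mg/L.
At the second outfall, C = (2.950·3.793 + 0.1180·312.0) / (2.950 + 0.1180) = 15.65 mg/L.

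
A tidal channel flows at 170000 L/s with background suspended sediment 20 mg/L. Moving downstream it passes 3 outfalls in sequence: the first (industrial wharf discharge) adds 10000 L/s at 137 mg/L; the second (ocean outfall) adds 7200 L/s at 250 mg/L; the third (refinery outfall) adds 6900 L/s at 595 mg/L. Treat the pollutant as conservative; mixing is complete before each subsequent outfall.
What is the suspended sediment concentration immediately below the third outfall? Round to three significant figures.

55.0 mg/L

After outfall 1: Q = 170000 + 10000 = 180000 L/s; C = (170000·20.00 + 10000·137.0)/180000 = 26.50 mg/L.
After outfall 2: Q = 180000 + 7200 = 187200 L/s; C = (180000·26.50 + 7200·250.0)/187200 = 35.10 mg/L.
After outfall 3: Q = 187200 + 6900 = 194100 L/s; C = (187200·35.10 + 6900·595.0)/194100 = 55.00 mg/L.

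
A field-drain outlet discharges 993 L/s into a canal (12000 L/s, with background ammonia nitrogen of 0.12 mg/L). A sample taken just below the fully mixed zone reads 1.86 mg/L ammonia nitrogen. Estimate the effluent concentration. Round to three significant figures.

Mass balance: 12000·0.1200 + 993.0·Cₑ = 12990·1.860
→ Cₑ = (12990·1.860 − 12000·0.1200) / 993.0 = 22.89 mg/L.

22.9 mg/L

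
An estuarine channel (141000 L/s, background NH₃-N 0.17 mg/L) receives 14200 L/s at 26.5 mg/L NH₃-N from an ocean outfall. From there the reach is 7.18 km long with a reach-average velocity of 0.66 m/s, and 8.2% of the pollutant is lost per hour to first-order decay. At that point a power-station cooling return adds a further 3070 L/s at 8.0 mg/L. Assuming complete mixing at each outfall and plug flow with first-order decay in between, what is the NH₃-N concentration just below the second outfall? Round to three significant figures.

2.11 mg/L

Mass balance: C = (141000·0.1700 + 14200·26.50) / 155200 = 400300/155200 = 2.579 mg/L; combined flow 155200 L/s.
Travel time t = 7.18·1000 / 0.66 = 10880 s = 3.022 h.
8.2%/h lost → k = −ln(1 − 0.082) = 0.08556 h⁻¹.
Applying C = C₀e^(−kt): 2.579 × 0.7722 = 1.991 mg/L.
Second outfall: C = (155200·1.991 + 3070·8.000)/158300 = 2.108 mg/L.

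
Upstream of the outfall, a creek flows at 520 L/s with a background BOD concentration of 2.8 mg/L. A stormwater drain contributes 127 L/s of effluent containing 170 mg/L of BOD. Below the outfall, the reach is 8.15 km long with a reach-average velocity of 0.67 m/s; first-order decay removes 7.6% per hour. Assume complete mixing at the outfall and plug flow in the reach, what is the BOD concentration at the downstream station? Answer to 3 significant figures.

27.3 mg/L

After mixing, C = (520.0·2.800 + 127.0·170.0) / 647.0 = 23050/647.0 = 35.62 mg/L.
Travel time t = 8.15·1000 / 0.67 = 12160 s = 3.379 h.
7.6%/h lost → k = −ln(1 − 0.076) = 0.07904 h⁻¹.
Decay over the reach: 35.62·exp(−kt) = 35.62·0.7656 = 27.27 mg/L.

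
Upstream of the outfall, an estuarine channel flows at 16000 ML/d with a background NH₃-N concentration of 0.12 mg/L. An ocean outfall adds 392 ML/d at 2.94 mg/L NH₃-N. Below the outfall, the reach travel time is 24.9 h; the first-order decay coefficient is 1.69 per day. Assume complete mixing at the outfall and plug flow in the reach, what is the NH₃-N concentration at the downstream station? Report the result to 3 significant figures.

After mixing, C = (16000·0.1200 + 392.0·2.940) / 16390 = 3072/16390 = 0.1874 mg/L.
After decay, C = 0.1874 × e^(−kt) = 0.1874 × 0.1732 = 0.03246 mg/L.

0.0325 mg/L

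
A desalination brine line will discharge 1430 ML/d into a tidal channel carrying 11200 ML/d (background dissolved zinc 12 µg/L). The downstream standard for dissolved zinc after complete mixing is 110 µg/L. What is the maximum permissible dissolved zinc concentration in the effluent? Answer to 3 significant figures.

At the limit, (Qr·Cr + Qe·Cₑ)/(Qr + Qe) = 110:
Cₑ = (12630·110 − 11200·12.00) / 1430 = 877.6 µg/L.

878 µg/L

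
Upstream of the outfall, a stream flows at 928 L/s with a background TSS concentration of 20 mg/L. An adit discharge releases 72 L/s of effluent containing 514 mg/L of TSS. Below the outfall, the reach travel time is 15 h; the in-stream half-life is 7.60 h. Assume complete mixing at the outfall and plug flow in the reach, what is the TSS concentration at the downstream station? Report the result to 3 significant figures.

Flow-weighted average: C = (928.0·20.00 + 72.00·514.0) / 1000 = 55570/1000 = 55.57 mg/L.
Half-life 7.60 h → k = ln 2 / 7.60 = 0.09120 h⁻¹ = 2.189 d⁻¹.
Decay over the reach: 55.57·exp(−kt) = 55.57·0.2546 = 14.15 mg/L.

14.1 mg/L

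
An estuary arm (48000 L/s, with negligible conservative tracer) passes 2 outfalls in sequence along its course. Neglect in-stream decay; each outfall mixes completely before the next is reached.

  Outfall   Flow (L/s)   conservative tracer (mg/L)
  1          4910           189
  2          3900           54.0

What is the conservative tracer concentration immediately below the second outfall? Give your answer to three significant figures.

20.0 mg/L

Below outfall 1: Q → 52910 L/s, C = (48000·0 + 4910·189.0)/52910 = 17.54 mg/L.
Below outfall 2: Q → 56810 L/s, C = (52910·17.54 + 3900·54.00)/56810 = 20.04 mg/L.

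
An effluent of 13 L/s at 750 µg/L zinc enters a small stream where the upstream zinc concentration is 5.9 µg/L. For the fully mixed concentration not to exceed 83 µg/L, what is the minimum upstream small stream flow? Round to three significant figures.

Set C_mix = 83: (Q·5.900 + 13.00·750.0) / (Q + 13.00) = 83
→ Q = 13.00·(750.0 − 83)/(83 − 5.900) = 112.5 L/s.

112 L/s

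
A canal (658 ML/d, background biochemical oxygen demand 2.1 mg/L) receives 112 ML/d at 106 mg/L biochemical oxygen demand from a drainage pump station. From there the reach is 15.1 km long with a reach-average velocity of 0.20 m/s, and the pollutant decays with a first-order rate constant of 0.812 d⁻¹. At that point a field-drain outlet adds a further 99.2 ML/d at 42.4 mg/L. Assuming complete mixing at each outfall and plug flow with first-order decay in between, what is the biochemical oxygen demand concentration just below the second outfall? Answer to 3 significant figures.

12.3 mg/L

Mixed concentration C = ΣQC/ΣQ = (658.0·2.100 + 112.0·106.0) / 770.0 = 13250/770.0 = 17.21 mg/L; combined flow 770.0 ML/d.
Travel time t = 15.1·1000 / 0.20 = 75500 s = 20.97 h.
First-order decay: C = 17.21·exp(−k·t) = 17.21·0.4919 = 8.466 mg/L.
At the second outfall, C = (770.0·8.466 + 99.20·42.40) / (770.0 + 99.20) = 12.34 mg/L.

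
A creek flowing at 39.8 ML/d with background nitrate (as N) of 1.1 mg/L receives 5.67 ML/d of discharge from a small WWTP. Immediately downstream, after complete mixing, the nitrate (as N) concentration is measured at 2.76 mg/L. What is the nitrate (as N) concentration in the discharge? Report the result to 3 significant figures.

14.4 mg/L

Mass balance: 39.80·1.100 + 5.670·Cₑ = 45.47·2.760
→ Cₑ = (45.47·2.760 − 39.80·1.100) / 5.670 = 14.41 mg/L.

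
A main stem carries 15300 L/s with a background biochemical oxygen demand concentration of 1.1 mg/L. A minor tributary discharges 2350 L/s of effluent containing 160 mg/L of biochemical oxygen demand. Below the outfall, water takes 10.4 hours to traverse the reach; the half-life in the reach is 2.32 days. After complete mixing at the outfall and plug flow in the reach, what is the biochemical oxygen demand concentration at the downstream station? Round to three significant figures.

Flow-weighted average: C = (15300·1.100 + 2350·160.0) / 17650 = 392800/17650 = 22.26 mg/L.
Half-life 2.32 d → k = ln 2 / 2.32 = 0.2988 d⁻¹.
Decay over the reach: 22.26·exp(−kt) = 22.26·0.8786 = 19.55 mg/L.

19.6 mg/L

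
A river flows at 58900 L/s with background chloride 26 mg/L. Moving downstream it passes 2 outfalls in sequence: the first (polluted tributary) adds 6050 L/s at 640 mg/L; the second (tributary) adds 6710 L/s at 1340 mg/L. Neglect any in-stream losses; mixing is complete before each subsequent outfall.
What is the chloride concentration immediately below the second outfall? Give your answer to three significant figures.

201 mg/L

Below outfall 1: Q → 64950 L/s, C = (58900·26.00 + 6050·640.0)/64950 = 83.19 mg/L.
Below outfall 2: Q → 71660 L/s, C = (64950·83.19 + 6710·1340)/71660 = 200.9 mg/L.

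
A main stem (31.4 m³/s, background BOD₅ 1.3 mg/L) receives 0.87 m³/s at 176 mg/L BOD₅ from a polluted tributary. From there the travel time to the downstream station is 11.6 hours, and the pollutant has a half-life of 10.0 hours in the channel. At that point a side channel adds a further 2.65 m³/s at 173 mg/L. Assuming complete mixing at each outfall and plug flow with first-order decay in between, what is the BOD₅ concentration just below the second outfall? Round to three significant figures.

Flow-weighted average: C = (31.40·1.300 + 0.8700·176.0) / 32.27 = 193.9/32.27 = 6.010 mg/L; combined flow 32.27 m³/s.
Half-life 10.0 h → k = ln 2 / 10.0 = 0.06931 h⁻¹ = 1.664 d⁻¹.
Decay over the reach: 6.010·exp(−kt) = 6.010·0.4475 = 2.690 mg/L.
Second outfall: C = (32.27·2.690 + 2.650·173.0)/34.92 = 15.61 mg/L.

15.6 mg/L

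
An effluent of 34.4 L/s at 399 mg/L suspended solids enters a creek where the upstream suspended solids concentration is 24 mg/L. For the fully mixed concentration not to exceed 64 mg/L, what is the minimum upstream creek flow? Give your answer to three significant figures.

Set C_mix = 64: (Q·24.00 + 34.40·399.0) / (Q + 34.40) = 64
→ Q = 34.40·(399.0 − 64)/(64 − 24.00) = 288.1 L/s.

288 L/s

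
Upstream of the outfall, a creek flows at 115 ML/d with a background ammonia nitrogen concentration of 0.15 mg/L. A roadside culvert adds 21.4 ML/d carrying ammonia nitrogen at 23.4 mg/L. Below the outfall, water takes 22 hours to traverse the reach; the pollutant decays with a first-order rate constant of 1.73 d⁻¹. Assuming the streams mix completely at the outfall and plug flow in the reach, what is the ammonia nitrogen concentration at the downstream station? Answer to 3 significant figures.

Mixed concentration C = ΣQC/ΣQ = (115.0·0.1500 + 21.40·23.40) / 136.4 = 518.0/136.4 = 3.798 mg/L.
First-order decay: C = 3.798·exp(−k·t) = 3.798·0.2048 = 0.7777 mg/L.

0.778 mg/L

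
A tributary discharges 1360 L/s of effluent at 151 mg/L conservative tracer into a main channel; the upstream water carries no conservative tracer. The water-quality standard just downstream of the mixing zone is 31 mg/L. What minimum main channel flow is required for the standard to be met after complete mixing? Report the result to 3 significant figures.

5260 L/s

Set C_mix = 31: (Q·0 + 1360·151.0) / (Q + 1360) = 31
→ Q = 1360·(151.0 − 31)/(31 − 0) = 5265 L/s.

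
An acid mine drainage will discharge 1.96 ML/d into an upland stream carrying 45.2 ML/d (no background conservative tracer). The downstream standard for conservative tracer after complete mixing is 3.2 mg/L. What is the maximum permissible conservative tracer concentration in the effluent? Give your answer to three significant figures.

77.0 mg/L

At the limit, (Qr·Cr + Qe·Cₑ)/(Qr + Qe) = 3.2:
Cₑ = (47.16·3.2 − 45.20·0) / 1.960 = 77.00 mg/L.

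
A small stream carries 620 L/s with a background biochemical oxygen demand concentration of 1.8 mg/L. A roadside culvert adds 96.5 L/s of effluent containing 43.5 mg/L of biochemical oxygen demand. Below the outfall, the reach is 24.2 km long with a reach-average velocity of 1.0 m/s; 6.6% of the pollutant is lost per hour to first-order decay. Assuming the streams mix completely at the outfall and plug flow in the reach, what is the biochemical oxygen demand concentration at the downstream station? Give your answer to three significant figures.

4.69 mg/L

Conservation of mass: C = (620.0·1.800 + 96.50·43.50) / 716.5 = 5314/716.5 = 7.416 mg/L.
Travel time t = 24.2·1000 / 1.0 = 24200 s = 6.722 h.
6.6%/h lost → k = −ln(1 − 0.066) = 0.06828 h⁻¹.
First-order decay: C = 7.416·exp(−k·t) = 7.416·0.6319 = 4.687 mg/L.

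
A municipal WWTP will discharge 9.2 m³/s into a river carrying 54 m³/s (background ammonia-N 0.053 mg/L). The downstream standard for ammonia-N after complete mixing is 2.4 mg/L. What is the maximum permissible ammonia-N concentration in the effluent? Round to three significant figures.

At the limit, (Qr·Cr + Qe·Cₑ)/(Qr + Qe) = 2.4:
Cₑ = (63.20·2.4 − 54.00·0.05300) / 9.200 = 16.18 mg/L.

16.2 mg/L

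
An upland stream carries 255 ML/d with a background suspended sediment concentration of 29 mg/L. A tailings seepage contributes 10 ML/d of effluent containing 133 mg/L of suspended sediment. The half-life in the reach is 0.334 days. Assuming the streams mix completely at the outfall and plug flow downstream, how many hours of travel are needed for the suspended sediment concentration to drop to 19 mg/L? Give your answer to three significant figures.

6.36 h

Flow-weighted average: C = (255.0·29.00 + 10.00·133.0) / 265.0 = 8725/265.0 = 32.92 mg/L.
Half-life 0.334 d → k = ln 2 / 0.334 = 2.075 d⁻¹.
32.92·exp(−k·t) = 19 → t = ln(32.92/19)/k = 22890 s = 6.358 h.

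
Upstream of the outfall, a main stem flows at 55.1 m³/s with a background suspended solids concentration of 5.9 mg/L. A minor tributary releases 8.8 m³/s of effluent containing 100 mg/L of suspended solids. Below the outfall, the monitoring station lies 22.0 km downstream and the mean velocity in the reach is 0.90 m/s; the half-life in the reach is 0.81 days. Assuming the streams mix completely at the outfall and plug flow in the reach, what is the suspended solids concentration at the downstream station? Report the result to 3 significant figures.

Mass balance: C = (55.10·5.900 + 8.800·100.0) / 63.90 = 1205/63.90 = 18.86 mg/L.
Travel time t = 22.0·1000 / 0.90 = 24440 s = 6.790 h.
Half-life 0.81 d → k = ln 2 / 0.81 = 0.8557 d⁻¹.
First-order decay: C = 18.86·exp(−k·t) = 18.86·0.7850 = 14.80 mg/L.

14.8 mg/L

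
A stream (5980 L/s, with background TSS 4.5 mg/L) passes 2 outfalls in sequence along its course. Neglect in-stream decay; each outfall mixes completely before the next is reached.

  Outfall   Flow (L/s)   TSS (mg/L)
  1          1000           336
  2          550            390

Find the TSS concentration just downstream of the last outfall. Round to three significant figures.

After outfall 1: Q = 5980 + 1000 = 6980 L/s; C = (5980·4.500 + 1000·336.0)/6980 = 51.99 mg/L.
After outfall 2: Q = 6980 + 550.0 = 7530 L/s; C = (6980·51.99 + 550.0·390.0)/7530 = 76.68 mg/L.

76.7 mg/L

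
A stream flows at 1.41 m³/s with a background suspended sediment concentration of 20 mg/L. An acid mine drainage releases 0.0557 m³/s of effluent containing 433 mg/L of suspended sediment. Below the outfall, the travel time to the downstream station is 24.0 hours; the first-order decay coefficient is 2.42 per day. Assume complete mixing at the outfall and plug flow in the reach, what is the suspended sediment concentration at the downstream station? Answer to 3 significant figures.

Conservation of mass: C = (1.410·20.00 + 0.05570·433.0) / 1.466 = 52.32/1.466 = 35.69 mg/L.
Decay over the reach: 35.69·exp(−kt) = 35.69·0.08892 = 3.174 mg/L.

3.17 mg/L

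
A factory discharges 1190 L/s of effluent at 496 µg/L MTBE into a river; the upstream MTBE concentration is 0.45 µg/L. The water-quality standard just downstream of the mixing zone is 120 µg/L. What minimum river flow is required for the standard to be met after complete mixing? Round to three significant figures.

3740 L/s

Set C_mix = 120: (Q·0.4500 + 1190·496.0) / (Q + 1190) = 120
→ Q = 1190·(496.0 − 120)/(120 − 0.4500) = 3743 L/s.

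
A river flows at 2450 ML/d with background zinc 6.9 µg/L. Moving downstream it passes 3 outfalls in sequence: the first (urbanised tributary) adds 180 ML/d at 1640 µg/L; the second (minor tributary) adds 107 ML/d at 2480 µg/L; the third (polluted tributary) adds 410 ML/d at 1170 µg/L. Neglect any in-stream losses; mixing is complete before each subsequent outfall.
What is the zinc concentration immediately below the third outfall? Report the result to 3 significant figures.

336 µg/L

Outfall 1: combined Q = 2630 ML/d; C = (2450·6.900 + 180.0·1640)/2630 = 118.7 µg/L.
Outfall 2: combined Q = 2737 ML/d; C = (2630·118.7 + 107.0·2480)/2737 = 211.0 µg/L.
Outfall 3: combined Q = 3147 ML/d; C = (2737·211.0 + 410.0·1170)/3147 = 335.9 µg/L.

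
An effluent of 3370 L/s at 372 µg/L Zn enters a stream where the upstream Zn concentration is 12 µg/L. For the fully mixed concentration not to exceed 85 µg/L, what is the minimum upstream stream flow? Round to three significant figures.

Set C_mix = 85: (Q·12.00 + 3370·372.0) / (Q + 3370) = 85
→ Q = 3370·(372.0 − 85)/(85 − 12.00) = 13250 L/s.

13200 L/s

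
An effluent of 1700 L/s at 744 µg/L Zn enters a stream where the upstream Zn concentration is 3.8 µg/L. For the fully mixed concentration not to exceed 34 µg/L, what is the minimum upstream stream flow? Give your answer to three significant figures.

Set C_mix = 34: (Q·3.800 + 1700·744.0) / (Q + 1700) = 34
→ Q = 1700·(744.0 − 34)/(34 − 3.800) = 39970 L/s.

40000 L/s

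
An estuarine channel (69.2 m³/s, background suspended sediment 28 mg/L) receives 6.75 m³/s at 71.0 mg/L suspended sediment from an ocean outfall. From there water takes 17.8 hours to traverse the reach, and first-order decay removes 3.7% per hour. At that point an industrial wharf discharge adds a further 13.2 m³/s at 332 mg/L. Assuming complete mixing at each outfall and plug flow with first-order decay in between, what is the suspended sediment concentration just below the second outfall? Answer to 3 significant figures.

Mixed concentration C = ΣQC/ΣQ = (69.20·28.00 + 6.750·71.00) / 75.95 = 2417/75.95 = 31.82 mg/L; combined flow 75.95 m³/s.
3.7%/h lost → k = −ln(1 − 0.037) = 0.03770 h⁻¹.
First-order decay: C = 31.82·exp(−k·t) = 31.82·0.5111 = 16.27 mg/L.
Second outfall: C = (75.95·16.27 + 13.20·332.0)/89.15 = 63.01 mg/L.

63.0 mg/L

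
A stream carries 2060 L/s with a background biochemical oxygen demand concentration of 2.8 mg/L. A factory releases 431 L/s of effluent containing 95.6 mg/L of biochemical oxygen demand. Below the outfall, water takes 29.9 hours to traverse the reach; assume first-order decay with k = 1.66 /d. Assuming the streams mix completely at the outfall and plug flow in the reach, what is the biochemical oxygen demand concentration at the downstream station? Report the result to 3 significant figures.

Mixed concentration C = ΣQC/ΣQ = (2060·2.800 + 431.0·95.60) / 2491 = 46970/2491 = 18.86 mg/L.
First-order decay: C = 18.86·exp(−k·t) = 18.86·0.1264 = 2.384 mg/L.

2.38 mg/L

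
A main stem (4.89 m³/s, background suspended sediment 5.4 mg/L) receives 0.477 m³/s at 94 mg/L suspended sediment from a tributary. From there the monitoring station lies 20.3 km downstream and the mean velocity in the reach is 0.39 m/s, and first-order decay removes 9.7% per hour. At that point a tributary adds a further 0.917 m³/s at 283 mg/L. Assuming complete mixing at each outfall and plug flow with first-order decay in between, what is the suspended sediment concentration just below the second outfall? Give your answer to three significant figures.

43.9 mg/L

After mixing, C = (4.890·5.400 + 0.4770·94.00) / 5.367 = 71.24/5.367 = 13.27 mg/L; combined flow 5.367 m³/s.
Travel time t = 20.3·1000 / 0.39 = 52050 s = 14.46 h.
9.7%/h lost → k = −ln(1 − 0.097) = 0.1020 h⁻¹.
Applying C = C₀e^(−kt): 13.27 × 0.2287 = 3.036 mg/L.
At the second outfall, C = (5.367·3.036 + 0.9170·283.0) / (5.367 + 0.9170) = 43.89 mg/L.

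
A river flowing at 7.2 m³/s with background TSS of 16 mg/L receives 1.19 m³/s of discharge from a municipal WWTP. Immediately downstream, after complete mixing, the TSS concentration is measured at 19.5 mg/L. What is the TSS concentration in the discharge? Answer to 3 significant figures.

Mass balance: 7.200·16.00 + 1.190·Cₑ = 8.390·19.50
→ Cₑ = (8.390·19.50 − 7.200·16.00) / 1.190 = 40.68 mg/L.

40.7 mg/L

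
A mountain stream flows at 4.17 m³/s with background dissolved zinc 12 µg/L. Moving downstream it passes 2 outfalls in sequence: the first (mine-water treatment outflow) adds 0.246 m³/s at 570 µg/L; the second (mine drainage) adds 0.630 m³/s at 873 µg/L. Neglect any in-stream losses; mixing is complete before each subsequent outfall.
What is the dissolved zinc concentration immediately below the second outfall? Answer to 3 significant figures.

147 µg/L

After outfall 1: Q = 4.170 + 0.2460 = 4.416 m³/s; C = (4.170·12.00 + 0.2460·570.0)/4.416 = 43.08 µg/L.
After outfall 2: Q = 4.416 + 0.6300 = 5.046 m³/s; C = (4.416·43.08 + 0.6300·873.0)/5.046 = 146.7 µg/L.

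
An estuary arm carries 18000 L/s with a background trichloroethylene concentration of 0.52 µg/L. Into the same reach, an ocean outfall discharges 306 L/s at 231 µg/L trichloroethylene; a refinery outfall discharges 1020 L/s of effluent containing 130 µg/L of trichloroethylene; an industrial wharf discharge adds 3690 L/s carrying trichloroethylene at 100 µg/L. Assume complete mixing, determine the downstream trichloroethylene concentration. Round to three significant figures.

25.3 µg/L

Flow-weighted average: C = (18000·0.5200 + 306.0·231.0 + 1020·130.0 + 3690·100.0) / 23020 = 581600/23020 = 25.27 µg/L.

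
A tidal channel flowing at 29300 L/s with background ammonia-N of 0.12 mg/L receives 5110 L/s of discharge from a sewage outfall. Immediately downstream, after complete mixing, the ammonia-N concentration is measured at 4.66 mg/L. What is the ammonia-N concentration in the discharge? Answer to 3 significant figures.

30.7 mg/L

Mass balance: 29300·0.1200 + 5110·Cₑ = 34410·4.660
→ Cₑ = (34410·4.660 − 29300·0.1200) / 5110 = 30.69 mg/L.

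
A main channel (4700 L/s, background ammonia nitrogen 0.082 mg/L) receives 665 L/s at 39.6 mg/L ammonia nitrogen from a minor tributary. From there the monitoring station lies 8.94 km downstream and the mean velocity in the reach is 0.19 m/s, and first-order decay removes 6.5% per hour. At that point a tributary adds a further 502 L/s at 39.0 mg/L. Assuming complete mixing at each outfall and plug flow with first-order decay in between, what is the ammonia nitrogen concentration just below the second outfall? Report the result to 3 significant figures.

5.23 mg/L

Mass balance: C = (4700·0.08200 + 665.0·39.60) / 5365 = 26720/5365 = 4.980 mg/L; combined flow 5365 L/s.
Travel time t = 8.94·1000 / 0.19 = 47050 s = 13.07 h.
6.5%/h lost → k = −ln(1 − 0.065) = 0.06721 h⁻¹.
First-order decay: C = 4.980·exp(−k·t) = 4.980·0.4154 = 2.069 mg/L.
Second outfall: C = (5365·2.069 + 502.0·39.00)/5867 = 5.229 mg/L.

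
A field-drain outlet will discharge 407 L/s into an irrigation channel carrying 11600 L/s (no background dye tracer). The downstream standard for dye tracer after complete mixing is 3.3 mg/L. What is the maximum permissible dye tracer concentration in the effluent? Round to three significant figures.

At the limit, (Qr·Cr + Qe·Cₑ)/(Qr + Qe) = 3.3:
Cₑ = (12010·3.3 − 11600·0) / 407.0 = 97.35 mg/L.

97.4 mg/L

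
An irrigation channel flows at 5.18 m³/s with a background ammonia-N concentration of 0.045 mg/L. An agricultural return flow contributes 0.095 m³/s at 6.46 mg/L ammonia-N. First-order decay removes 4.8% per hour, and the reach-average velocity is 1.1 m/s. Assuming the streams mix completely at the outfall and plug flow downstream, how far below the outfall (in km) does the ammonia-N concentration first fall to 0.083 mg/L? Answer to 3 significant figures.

53.1 km

After mixing, C = (5.180·0.04500 + 0.09500·6.460) / 5.275 = 0.8468/5.275 = 0.1605 mg/L.
4.8%/h lost → k = −ln(1 − 0.048) = 0.04919 h⁻¹.
Set 0.1605·exp(−k·t) = 0.083 → t = ln(0.1605/0.083)/k = 48280 s = 13.41 h.
Distance = v·t = 1.1·48280 = 53100 m = 53.10 km.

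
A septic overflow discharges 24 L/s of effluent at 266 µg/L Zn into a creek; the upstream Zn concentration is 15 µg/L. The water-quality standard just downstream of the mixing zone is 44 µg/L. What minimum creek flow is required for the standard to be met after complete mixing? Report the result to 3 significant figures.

Set C_mix = 44: (Q·15.00 + 24.00·266.0) / (Q + 24.00) = 44
→ Q = 24.00·(266.0 − 44)/(44 − 15.00) = 183.7 L/s.

184 L/s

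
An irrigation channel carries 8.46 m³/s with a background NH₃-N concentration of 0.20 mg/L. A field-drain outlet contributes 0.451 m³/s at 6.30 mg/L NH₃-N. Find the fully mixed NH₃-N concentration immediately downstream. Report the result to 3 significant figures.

0.509 mg/L

After mixing, C = (8.460·0.2000 + 0.4510·6.300) / 8.911 = 4.533/8.911 = 0.5087 mg/L.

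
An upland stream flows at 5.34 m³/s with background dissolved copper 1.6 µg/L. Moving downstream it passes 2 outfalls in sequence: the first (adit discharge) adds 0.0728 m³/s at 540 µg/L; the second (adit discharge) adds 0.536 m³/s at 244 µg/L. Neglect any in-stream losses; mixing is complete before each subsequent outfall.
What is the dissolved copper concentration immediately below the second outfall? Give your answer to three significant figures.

30.0 µg/L

Outfall 1: combined Q = 5.413 m³/s; C = (5.340·1.600 + 0.07280·540.0)/5.413 = 8.841 µg/L.
Outfall 2: combined Q = 5.949 m³/s; C = (5.413·8.841 + 0.5360·244.0)/5.949 = 30.03 µg/L.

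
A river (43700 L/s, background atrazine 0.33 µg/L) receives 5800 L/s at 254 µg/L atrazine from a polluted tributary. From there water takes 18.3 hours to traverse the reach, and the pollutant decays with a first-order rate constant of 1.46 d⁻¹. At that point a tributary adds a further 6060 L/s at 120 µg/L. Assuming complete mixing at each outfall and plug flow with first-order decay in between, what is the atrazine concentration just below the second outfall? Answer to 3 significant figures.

After mixing, C = (43700·0.3300 + 5800·254.0) / 49500 = 1488000/49500 = 30.05 µg/L; combined flow 49500 L/s.
Decay over the reach: 30.05·exp(−kt) = 30.05·0.3285 = 9.872 µg/L.
At the second outfall, C = (49500·9.872 + 6060·120.0) / (49500 + 6060) = 21.88 µg/L.

21.9 µg/L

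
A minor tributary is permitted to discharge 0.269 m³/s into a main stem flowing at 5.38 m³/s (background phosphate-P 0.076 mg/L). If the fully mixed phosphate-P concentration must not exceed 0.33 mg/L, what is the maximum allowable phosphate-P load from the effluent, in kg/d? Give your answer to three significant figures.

Mass balance at the limit: 5.380·0.07600 + 0.2690·Cₑ = 5.649·0.33 → Cₑ = 5.410 mg/L.
Load = 0.2690 m³/s × 5.410 g/m³ × 86 400 s/d = 125.7 kg/d.

126 kg/d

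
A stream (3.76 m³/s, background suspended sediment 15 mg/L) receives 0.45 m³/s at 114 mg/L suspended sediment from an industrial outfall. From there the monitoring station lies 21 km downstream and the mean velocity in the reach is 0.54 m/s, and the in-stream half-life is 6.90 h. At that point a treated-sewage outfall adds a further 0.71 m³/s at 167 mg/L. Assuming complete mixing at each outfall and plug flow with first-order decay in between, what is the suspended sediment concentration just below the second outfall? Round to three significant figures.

Mass balance: C = (3.760·15.00 + 0.4500·114.0) / 4.210 = 107.7/4.210 = 25.58 mg/L; combined flow 4.210 m³/s.
Travel time t = 21·1000 / 0.54 = 38890 s = 10.80 h.
Half-life 6.90 h → k = ln 2 / 6.90 = 0.1005 h⁻¹ = 2.411 d⁻¹.
First-order decay: C = 25.58·exp(−k·t) = 25.58·0.3378 = 8.643 mg/L.
Second outfall: C = (4.210·8.643 + 0.7100·167.0)/4.920 = 31.50 mg/L.

31.5 mg/L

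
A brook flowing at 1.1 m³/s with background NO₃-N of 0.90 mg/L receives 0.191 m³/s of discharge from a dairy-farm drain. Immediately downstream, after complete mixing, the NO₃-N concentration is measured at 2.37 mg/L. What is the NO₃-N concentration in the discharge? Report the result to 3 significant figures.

10.8 mg/L

Mass balance: 1.100·0.9000 + 0.1910·Cₑ = 1.291·2.370
→ Cₑ = (1.291·2.370 − 1.100·0.9000) / 0.1910 = 10.84 mg/L.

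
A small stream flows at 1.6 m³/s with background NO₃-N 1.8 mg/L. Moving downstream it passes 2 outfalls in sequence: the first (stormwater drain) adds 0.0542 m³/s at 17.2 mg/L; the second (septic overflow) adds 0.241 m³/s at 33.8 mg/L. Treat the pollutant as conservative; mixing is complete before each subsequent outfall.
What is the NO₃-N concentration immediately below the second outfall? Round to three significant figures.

6.31 mg/L

Outfall 1: combined Q = 1.654 m³/s; C = (1.600·1.800 + 0.05420·17.20)/1.654 = 2.305 mg/L.
Outfall 2: combined Q = 1.895 m³/s; C = (1.654·2.305 + 0.2410·33.80)/1.895 = 6.310 mg/L.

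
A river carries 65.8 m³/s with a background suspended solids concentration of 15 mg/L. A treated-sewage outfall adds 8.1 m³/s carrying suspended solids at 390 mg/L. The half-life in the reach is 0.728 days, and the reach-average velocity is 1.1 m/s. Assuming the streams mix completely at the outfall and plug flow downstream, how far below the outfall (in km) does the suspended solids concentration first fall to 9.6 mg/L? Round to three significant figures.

176 km

Mass balance: C = (65.80·15.00 + 8.100·390.0) / 73.90 = 4146/73.90 = 56.10 mg/L.
Half-life 0.728 d → k = ln 2 / 0.728 = 0.9521 d⁻¹.
Set 56.10·exp(−k·t) = 9.6 → t = ln(56.10/9.6)/k = 160200 s = 44.50 h.
Distance = v·t = 1.1·160200 = 176200 m = 176.2 km.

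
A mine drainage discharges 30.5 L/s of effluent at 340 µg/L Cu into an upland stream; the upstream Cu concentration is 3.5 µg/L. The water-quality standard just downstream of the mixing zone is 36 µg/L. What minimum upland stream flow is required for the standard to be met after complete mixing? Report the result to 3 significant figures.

285 L/s

Set C_mix = 36: (Q·3.500 + 30.50·340.0) / (Q + 30.50) = 36
→ Q = 30.50·(340.0 − 36)/(36 − 3.500) = 285.3 L/s.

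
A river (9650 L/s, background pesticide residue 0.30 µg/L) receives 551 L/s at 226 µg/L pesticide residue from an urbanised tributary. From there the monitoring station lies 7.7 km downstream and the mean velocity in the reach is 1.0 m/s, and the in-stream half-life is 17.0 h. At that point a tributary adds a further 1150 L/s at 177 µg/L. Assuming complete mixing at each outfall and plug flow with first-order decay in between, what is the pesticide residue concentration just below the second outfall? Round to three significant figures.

28.2 µg/L

Mixed concentration C = ΣQC/ΣQ = (9650·0.3000 + 551.0·226.0) / 10200 = 127400/10200 = 12.49 µg/L; combined flow 10200 L/s.
Travel time t = 7.7·1000 / 1.0 = 7700 s = 2.139 h.
Half-life 17.0 h → k = ln 2 / 17.0 = 0.04077 h⁻¹ = 0.9786 d⁻¹.
After decay, C = 12.49 × e^(−kt) = 12.49 × 0.9165 = 11.45 µg/L.
At the second outfall, C = (10200·11.45 + 1150·177.0) / (10200 + 1150) = 28.22 µg/L.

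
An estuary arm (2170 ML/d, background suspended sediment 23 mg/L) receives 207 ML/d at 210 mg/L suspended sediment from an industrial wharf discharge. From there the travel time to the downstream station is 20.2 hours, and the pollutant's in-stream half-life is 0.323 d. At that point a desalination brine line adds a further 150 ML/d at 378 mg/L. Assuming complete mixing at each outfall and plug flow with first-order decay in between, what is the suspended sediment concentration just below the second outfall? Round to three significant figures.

Mixed concentration C = ΣQC/ΣQ = (2170·23.00 + 207.0·210.0) / 2377 = 93380/2377 = 39.28 mg/L; combined flow 2377 ML/d.
Half-life 0.323 d → k = ln 2 / 0.323 = 2.146 d⁻¹.
After decay, C = 39.28 × e^(−kt) = 39.28 × 0.1643 = 6.454 mg/L.
Second outfall: C = (2377·6.454 + 150.0·378.0)/2527 = 28.51 mg/L.

28.5 mg/L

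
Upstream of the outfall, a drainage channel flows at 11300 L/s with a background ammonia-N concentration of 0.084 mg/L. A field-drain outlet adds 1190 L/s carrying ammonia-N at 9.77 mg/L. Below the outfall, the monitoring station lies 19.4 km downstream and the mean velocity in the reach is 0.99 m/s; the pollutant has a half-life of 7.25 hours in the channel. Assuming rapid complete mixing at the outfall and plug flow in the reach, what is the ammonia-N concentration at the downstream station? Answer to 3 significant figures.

0.598 mg/L

Mixed concentration C = ΣQC/ΣQ = (11300·0.08400 + 1190·9.770) / 12490 = 12580/12490 = 1.007 mg/L.
Travel time t = 19.4·1000 / 0.99 = 19600 s = 5.443 h.
Half-life 7.25 h → k = ln 2 / 7.25 = 0.09561 h⁻¹ = 2.295 d⁻¹.
After decay, C = 1.007 × e^(−kt) = 1.007 × 0.5943 = 0.5983 mg/L.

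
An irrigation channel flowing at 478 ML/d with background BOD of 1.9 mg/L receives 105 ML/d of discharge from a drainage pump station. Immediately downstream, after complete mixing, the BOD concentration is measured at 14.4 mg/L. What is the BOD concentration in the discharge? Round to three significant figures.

71.3 mg/L

Mass balance: 478.0·1.900 + 105.0·Cₑ = 583.0·14.40
→ Cₑ = (583.0·14.40 − 478.0·1.900) / 105.0 = 71.30 mg/L.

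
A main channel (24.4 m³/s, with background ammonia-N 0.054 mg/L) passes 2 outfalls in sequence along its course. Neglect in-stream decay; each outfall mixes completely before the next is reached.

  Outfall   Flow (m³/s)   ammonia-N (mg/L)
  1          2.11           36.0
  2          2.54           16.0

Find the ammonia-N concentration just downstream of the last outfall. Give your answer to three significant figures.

Below outfall 1: Q → 26.51 m³/s, C = (24.40·0.05400 + 2.110·36.00)/26.51 = 2.915 mg/L.
Below outfall 2: Q → 29.05 m³/s, C = (26.51·2.915 + 2.540·16.00)/29.05 = 4.059 mg/L.

4.06 mg/L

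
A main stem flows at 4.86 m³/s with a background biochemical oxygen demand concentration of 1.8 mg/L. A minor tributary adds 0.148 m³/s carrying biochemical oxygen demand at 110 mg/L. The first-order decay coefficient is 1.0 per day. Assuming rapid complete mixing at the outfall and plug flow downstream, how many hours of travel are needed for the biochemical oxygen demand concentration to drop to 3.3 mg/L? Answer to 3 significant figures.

Flow-weighted average: C = (4.860·1.800 + 0.1480·110.0) / 5.008 = 25.03/5.008 = 4.998 mg/L.
4.998·exp(−k·t) = 3.3 → t = ln(4.998/3.3)/k = 35860 s = 9.961 h.

9.96 h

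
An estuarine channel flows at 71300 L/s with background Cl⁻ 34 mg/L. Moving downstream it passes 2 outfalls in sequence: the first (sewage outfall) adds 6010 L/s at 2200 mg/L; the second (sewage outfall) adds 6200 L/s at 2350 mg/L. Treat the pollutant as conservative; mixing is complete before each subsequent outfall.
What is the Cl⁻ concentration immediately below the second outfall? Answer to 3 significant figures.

362 mg/L

Below outfall 1: Q → 77310 L/s, C = (71300·34.00 + 6010·2200)/77310 = 202.4 mg/L.
Below outfall 2: Q → 83510 L/s, C = (77310·202.4 + 6200·2350)/83510 = 361.8 mg/L.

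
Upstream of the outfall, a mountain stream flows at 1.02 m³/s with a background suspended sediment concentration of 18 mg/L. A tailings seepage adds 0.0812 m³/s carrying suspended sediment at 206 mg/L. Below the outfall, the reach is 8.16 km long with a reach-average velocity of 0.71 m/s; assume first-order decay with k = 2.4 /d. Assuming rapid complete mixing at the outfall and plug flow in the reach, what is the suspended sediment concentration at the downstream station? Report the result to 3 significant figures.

23.2 mg/L

After mixing, C = (1.020·18.00 + 0.08120·206.0) / 1.101 = 35.09/1.101 = 31.86 mg/L.
Travel time t = 8.16·1000 / 0.71 = 11490 s = 3.192 h.
Applying C = C₀e^(−kt): 31.86 × 0.7267 = 23.15 mg/L.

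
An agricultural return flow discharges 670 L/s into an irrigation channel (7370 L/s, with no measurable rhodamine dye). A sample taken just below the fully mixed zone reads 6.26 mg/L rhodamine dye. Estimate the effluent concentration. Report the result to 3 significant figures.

Mass balance: 7370·0 + 670.0·Cₑ = 8040·6.260
→ Cₑ = (8040·6.260 − 7370·0) / 670.0 = 75.12 mg/L.

75.1 mg/L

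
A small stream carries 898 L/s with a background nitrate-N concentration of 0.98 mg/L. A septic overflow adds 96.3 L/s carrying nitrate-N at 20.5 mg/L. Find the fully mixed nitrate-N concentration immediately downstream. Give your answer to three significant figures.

2.87 mg/L

Mass balance: C = (898.0·0.9800 + 96.30·20.50) / 994.3 = 2854/994.3 = 2.871 mg/L.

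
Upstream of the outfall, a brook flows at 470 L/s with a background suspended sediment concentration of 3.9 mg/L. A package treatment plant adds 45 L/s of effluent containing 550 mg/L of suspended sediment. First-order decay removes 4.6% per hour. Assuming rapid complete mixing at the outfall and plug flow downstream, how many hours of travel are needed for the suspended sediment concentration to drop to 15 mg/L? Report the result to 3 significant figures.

26.2 h

Flow-weighted average: C = (470.0·3.900 + 45.00·550.0) / 515.0 = 26580/515.0 = 51.62 mg/L.
4.6%/h lost → k = −ln(1 − 0.046) = 0.04709 h⁻¹.
51.62·exp(−k·t) = 15 → t = ln(51.62/15)/k = 94470 s = 26.24 h.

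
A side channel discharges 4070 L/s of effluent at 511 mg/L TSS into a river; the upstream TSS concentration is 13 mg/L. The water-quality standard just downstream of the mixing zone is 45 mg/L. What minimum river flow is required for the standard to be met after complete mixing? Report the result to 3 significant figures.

Set C_mix = 45: (Q·13.00 + 4070·511.0) / (Q + 4070) = 45
→ Q = 4070·(511.0 − 45)/(45 − 13.00) = 59270 L/s.

59300 L/s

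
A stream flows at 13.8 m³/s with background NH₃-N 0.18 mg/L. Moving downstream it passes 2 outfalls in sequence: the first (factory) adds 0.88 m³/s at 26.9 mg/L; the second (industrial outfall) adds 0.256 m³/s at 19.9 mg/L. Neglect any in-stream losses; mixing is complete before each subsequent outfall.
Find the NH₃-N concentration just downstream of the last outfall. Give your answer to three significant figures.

2.09 mg/L

Outfall 1: combined Q = 14.68 m³/s; C = (13.80·0.1800 + 0.8800·26.90)/14.68 = 1.782 mg/L.
Outfall 2: combined Q = 14.94 m³/s; C = (14.68·1.782 + 0.2560·19.90)/14.94 = 2.092 mg/L.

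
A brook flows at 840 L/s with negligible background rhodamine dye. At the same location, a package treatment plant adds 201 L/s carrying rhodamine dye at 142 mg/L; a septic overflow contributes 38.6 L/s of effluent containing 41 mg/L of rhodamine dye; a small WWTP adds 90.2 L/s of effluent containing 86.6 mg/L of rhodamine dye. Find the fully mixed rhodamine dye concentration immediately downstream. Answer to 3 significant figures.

32.4 mg/L

After mixing, C = (840.0·0 + 201.0·142.0 + 38.60·41.00 + 90.20·86.60) / 1170 = 37940/1170 = 32.43 mg/L.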